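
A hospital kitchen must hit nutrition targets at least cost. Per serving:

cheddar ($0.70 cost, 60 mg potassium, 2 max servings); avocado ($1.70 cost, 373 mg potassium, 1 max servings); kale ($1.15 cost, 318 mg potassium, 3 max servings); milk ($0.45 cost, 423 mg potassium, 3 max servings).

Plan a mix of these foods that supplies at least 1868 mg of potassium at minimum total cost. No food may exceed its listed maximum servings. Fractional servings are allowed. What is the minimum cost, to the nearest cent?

$3.52

Cost per mg of potassium: milk $0.0011, kale $0.0036, avocado $0.0046, cheddar $0.0117.
Take 3 servings of milk: +1269.0 mg potassium for $1.35 (total $1.35, still need 599.0 mg).
Take 1.884 servings of kale: +599.0 mg potassium for $2.17 (total $3.52, still need 0.0 mg).
Filling from the cheapest source first is optimal under one linear minimum: $3.52.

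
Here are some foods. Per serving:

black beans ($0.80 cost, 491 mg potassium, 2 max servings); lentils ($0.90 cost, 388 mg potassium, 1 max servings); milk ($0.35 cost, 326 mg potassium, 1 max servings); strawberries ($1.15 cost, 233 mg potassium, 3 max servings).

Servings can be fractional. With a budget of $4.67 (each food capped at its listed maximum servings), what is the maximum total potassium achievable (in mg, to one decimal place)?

Potassium per dollar: milk 931.4, black beans 613.8, lentils 431.1, strawberries 202.6.
Take 1 serving of milk: spends $0.35, +326.0 mg potassium (running total 326.0 mg).
Take 2 servings of black beans: spends $1.60, +982.0 mg potassium (running total 1308.0 mg).
Take 1 serving of lentils: spends $0.90, +388.0 mg potassium (running total 1696.0 mg).
Take 1.583 servings of strawberries: spends $1.82, +368.7 mg potassium (running total 2064.7 mg).
Filling greedily by potassium-per-dollar is optimal for one linear limit, giving 2064.7 mg.

2064.7 mg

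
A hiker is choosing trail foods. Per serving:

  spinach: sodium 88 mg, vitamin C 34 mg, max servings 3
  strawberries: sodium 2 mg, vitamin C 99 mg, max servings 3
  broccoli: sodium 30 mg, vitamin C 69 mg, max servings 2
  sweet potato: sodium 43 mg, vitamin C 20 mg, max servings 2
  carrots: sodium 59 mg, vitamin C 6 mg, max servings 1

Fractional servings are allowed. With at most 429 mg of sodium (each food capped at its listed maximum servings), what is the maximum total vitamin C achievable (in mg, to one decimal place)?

Vitamin C per mg sodium: strawberries 49.5, broccoli 2.3, sweet potato 0.4651, spinach 0.3864, carrots 0.1017.
Take 3 servings of strawberries: uses 6 mg sodium, +297.0 mg vitamin C (running total 297.0 mg).
Take 2 servings of broccoli: uses 60 mg sodium, +138.0 mg vitamin C (running total 435.0 mg).
Take 2 servings of sweet potato: uses 86 mg sodium, +40.0 mg vitamin C (running total 475.0 mg).
Take 3 servings of spinach: uses 264 mg sodium, +102.0 mg vitamin C (running total 577.0 mg).
Take 0.2203 servings of carrots: uses 13 mg sodium, +1.3 mg vitamin C (running total 578.3 mg).
Filling greedily by vitamin C-per-mg sodium is optimal for one linear limit, giving 578.3 mg.

578.3 mg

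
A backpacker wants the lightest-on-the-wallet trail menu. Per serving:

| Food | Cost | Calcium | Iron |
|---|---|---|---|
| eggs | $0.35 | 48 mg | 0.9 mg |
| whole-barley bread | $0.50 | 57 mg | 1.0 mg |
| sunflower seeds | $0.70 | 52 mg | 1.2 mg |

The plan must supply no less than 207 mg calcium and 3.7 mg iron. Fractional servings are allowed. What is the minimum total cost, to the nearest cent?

$1.51

Check every corner: each single food scaled to meet both minima, and each pair solved so both constraints bind.
eggs only: max(207/48, 3.7/0.9) = 4.312 servings → $1.51.
whole-barley bread only: max(207/57, 3.7/1.0) = 3.7 servings → $1.85.
sunflower seeds only: max(207/52, 3.7/1.2) = 3.981 servings → $2.79.
eggs + whole-barley bread with both tight: 1.182 servings and 2.636 servings → $1.73.
eggs + sunflower seeds: the both-tight solution has a negative serving — not a feasible corner.
whole-barley bread + sunflower seeds with both tight: 3.415 servings and 0.2378 servings → $1.87.
So the least-cost plan costs $1.51.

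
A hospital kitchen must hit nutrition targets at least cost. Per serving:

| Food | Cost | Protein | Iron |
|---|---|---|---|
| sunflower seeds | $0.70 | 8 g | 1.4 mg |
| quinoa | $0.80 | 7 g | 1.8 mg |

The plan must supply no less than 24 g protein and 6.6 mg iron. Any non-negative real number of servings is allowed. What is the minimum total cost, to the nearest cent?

$2.93

sunflower seeds only: max(24/8, 6.6/1.4) = 4.714 servings → $3.30.
quinoa only: max(24/7, 6.6/1.8) = 3.667 servings → $2.93.
sunflower seeds + quinoa with both targets exact would need a negative amount; discard.
Cheapest feasible corner: $2.93.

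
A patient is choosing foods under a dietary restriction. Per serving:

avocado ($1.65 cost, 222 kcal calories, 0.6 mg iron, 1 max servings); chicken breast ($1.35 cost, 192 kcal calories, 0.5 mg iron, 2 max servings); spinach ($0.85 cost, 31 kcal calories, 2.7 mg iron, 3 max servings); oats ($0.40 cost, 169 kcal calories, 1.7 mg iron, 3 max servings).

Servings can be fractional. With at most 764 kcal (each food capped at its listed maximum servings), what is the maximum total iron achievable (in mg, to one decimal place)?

Iron per kcal: spinach 0.0871, oats 0.01006, avocado 0.002703, chicken breast 0.002604.
Take 3 servings of spinach: uses 93 kcal, +8.1 mg iron (running total 8.1 mg).
Take 3 servings of oats: uses 507 kcal, +5.1 mg iron (running total 13.2 mg).
Take 0.7387 servings of avocado: uses 164 kcal, +0.4 mg iron (running total 13.6 mg).
Filling greedily by iron-per-kcal is optimal for one linear limit, giving 13.6 mg.

13.6 mg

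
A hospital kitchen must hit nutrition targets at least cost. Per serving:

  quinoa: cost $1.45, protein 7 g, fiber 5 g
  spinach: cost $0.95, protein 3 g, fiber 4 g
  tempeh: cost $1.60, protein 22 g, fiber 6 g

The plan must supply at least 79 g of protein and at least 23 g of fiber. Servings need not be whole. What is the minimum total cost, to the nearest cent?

$6.08

quinoa only: max(79/7, 23/5) = 11.29 servings → $16.36.
spinach only: max(79/3, 23/4) = 26.33 servings → $25.02.
tempeh only: max(79/22, 23/6) = 3.833 servings → $6.13.
quinoa + spinach: the both-tight solution has a negative serving — not a feasible corner.
quinoa + tempeh with both tight: 0.4706 servings and 3.441 servings → $6.19.
spinach + tempeh with both tight: 0.4571 servings and 3.529 servings → $6.08.
The minimum over all feasible corners is $6.08.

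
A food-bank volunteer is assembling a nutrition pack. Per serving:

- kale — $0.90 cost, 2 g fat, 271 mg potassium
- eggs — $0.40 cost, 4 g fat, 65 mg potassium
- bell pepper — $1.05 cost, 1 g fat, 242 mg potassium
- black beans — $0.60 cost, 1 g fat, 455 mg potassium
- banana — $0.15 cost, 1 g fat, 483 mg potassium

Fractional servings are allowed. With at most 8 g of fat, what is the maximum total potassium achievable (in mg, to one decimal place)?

Potassium per g fat: banana 483, black beans 455, bell pepper 242, kale 135.5, eggs 16.25.
With no serving limits, spend the whole fat allowance on banana: 8 g / 1 g × 483 mg = 3864.0 mg.

3864.0 mg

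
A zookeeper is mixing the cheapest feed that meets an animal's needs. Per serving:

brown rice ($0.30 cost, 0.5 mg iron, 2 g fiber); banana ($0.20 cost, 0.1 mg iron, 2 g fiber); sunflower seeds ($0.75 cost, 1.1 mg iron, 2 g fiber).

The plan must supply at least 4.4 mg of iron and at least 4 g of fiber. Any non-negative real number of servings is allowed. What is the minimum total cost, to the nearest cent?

$2.64

The cheapest plan sits at a corner of the feasible region — with two constraints it uses at most two foods.
brown rice only: max(4.4/0.5, 4/2) = 8.8 servings → $2.64.
banana only: max(4.4/0.1, 4/2) = 44 servings → $8.80.
sunflower seeds only: max(4.4/1.1, 4/2) = 4 servings → $3.00.
brown rice + banana with both targets exact would need a negative amount; discard.
brown rice + sunflower seeds: the both-tight solution has a negative serving — not a feasible corner.
banana + sunflower seeds: intersection lies outside the first quadrant.
The minimum over all feasible corners is $2.64.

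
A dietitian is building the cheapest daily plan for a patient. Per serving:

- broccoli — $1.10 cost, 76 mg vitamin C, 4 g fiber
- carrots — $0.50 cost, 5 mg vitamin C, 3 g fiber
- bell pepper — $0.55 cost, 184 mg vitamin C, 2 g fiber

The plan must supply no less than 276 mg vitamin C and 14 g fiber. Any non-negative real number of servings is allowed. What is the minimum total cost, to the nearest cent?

Minimising a linear cost over {vitamin C ≥ 276, fiber ≥ 14, servings ≥ 0} — the optimum is at a vertex, using one or two foods.
broccoli only: max(276/76, 14/4) = 3.632 servings → $3.99.
carrots only: max(276/5, 14/3) = 55.2 servings → $27.60.
bell pepper only: max(276/184, 14/2) = 7 servings → $3.85.
broccoli + carrots: intersection lies outside the first quadrant.
broccoli + bell pepper with both tight: 3.466 servings and 0.06849 servings → $3.85.
carrots + bell pepper with both tight: 3.734 servings and 1.399 servings → $2.64.
Cheapest feasible corner: $2.64.

$2.64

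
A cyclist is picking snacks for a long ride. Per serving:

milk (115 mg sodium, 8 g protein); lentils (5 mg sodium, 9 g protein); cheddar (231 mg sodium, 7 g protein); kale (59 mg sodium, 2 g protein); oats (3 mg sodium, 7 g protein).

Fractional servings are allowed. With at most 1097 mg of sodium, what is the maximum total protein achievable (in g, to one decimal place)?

Protein per mg sodium: oats 2.333, lentils 1.8, milk 0.06957, kale 0.0339, cheddar 0.0303.
With no serving limits, spend the whole sodium allowance on oats: 1097 mg / 3 mg × 7 g = 2559.7 g.

2559.7 g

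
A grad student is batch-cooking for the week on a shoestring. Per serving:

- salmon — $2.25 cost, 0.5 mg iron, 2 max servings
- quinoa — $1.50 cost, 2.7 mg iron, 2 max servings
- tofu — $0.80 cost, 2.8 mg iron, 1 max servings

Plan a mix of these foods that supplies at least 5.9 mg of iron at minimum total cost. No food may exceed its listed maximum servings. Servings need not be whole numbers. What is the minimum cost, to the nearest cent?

$2.52

Cost per mg of iron: tofu $0.2857, quinoa $0.5556, salmon $4.5000.
Take 1 serving of tofu: +2.8 mg iron for $0.80 (total $0.80, still need 3.1 mg).
Take 1.148 servings of quinoa: +3.1 mg iron for $1.72 (total $2.52, still need 0.0 mg).
Greedy by cheapest-per-mg is optimal for a single linear constraint, so the minimum cost is $2.52.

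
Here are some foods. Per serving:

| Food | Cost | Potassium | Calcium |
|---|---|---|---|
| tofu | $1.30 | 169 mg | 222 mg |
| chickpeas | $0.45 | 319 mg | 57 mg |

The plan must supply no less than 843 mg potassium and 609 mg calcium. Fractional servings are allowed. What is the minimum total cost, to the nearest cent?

This is a tiny linear program; its minimum lies at a vertex of the feasible set. List the vertices and price them.
tofu only: max(843/169, 609/222) = 4.988 servings → $6.48.
chickpeas only: max(843/319, 609/57) = 10.68 servings → $4.81.
tofu + chickpeas with both tight: 2.39 servings and 1.377 servings → $3.73.
So the least-cost plan costs $3.73.

$3.73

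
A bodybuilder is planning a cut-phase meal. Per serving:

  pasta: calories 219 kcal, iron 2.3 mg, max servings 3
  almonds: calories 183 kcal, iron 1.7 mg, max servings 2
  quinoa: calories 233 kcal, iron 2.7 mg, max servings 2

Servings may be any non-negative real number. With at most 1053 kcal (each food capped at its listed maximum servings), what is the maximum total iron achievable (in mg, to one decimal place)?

11.6 mg

Iron per kcal: quinoa 0.01159, pasta 0.0105, almonds 0.00929.
Take 2 servings of quinoa: uses 466 kcal, +5.4 mg iron (running total 5.4 mg).
Take 2.68 servings of pasta: uses 587 kcal, +6.2 mg iron (running total 11.6 mg).
Greedy by best ratio exhausts the calories allowance optimally: 11.6 mg.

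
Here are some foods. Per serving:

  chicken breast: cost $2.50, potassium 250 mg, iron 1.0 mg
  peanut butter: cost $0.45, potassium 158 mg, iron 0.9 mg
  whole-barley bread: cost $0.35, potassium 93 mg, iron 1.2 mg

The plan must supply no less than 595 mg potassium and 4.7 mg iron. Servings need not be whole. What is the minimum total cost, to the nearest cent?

$1.86

At the optimum either one food covers both requirements or two foods hit both targets exactly; no other combination can be cheaper.
chicken breast only: max(595/250, 4.7/1.0) = 4.7 servings → $11.75.
peanut butter only: max(595/158, 4.7/0.9) = 5.222 servings → $2.35.
whole-barley bread only: max(595/93, 4.7/1.2) = 6.398 servings → $2.24.
chicken breast + peanut butter: the both-tight solution has a negative serving — not a feasible corner.
chicken breast + whole-barley bread with both tight: 1.338 servings and 2.802 servings → $4.32.
peanut butter + whole-barley bread with both tight: 2.615 servings and 1.956 servings → $1.86.
Cheapest feasible corner: $1.86.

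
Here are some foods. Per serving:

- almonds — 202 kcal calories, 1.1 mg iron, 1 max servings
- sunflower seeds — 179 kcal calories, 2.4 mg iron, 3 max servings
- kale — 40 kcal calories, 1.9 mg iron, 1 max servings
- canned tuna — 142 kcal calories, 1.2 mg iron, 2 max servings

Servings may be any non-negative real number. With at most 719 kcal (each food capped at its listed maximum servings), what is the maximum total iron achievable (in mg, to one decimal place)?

10.3 mg

Iron per kcal: kale 0.0475, sunflower seeds 0.01341, canned tuna 0.008451, almonds 0.005446.
Take 1 serving of kale: uses 40 kcal, +1.9 mg iron (running total 1.9 mg).
Take 3 servings of sunflower seeds: uses 537 kcal, +7.2 mg iron (running total 9.1 mg).
Take 1 serving of canned tuna: uses 142 kcal, +1.2 mg iron (running total 10.3 mg).
Greedy by best ratio exhausts the calories allowance optimally: 10.3 mg.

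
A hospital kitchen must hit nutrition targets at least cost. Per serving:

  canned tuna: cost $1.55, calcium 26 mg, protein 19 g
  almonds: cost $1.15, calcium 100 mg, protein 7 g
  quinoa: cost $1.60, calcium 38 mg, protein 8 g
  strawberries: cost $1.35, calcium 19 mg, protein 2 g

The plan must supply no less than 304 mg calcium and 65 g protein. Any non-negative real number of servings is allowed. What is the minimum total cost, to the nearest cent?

The cheapest plan sits at a corner of the feasible region — with two constraints it uses at most two foods.
canned tuna only: max(304/26, 65/19) = 11.69 servings → $18.12.
almonds only: max(304/100, 65/7) = 9.286 servings → $10.68.
quinoa only: max(304/38, 65/8) = 8.125 servings → $13.00.
strawberries only: max(304/19, 65/2) = 32.5 servings → $43.88.
canned tuna + almonds with both tight: 2.545 servings and 2.378 servings → $6.68.
canned tuna + quinoa with both tight: 0.07393 servings and 7.949 servings → $12.83.
canned tuna + strawberries with both tight: 2.029 servings and 13.22 servings → $21.00.
almonds + quinoa with both targets exact would need a negative amount; discard.
almonds + strawberries with both targets exact would need a negative amount; discard.
quinoa + strawberries with both targets exact would need a negative amount; discard.
So the least-cost plan costs $6.68.

$6.68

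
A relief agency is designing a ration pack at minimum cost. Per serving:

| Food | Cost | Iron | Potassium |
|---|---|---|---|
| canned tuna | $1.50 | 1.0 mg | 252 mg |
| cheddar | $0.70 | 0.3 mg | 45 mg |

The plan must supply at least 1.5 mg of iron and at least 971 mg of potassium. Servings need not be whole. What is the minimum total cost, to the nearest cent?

The cheapest plan sits at a corner of the feasible region — with two constraints it uses at most two foods.
canned tuna only: max(1.5/1.0, 971/252) = 3.853 servings → $5.78.
cheddar only: max(1.5/0.3, 971/45) = 21.58 servings → $15.10.
canned tuna + cheddar: the both-tight solution has a negative serving — not a feasible corner.
The minimum over all feasible corners is $5.78.

$5.78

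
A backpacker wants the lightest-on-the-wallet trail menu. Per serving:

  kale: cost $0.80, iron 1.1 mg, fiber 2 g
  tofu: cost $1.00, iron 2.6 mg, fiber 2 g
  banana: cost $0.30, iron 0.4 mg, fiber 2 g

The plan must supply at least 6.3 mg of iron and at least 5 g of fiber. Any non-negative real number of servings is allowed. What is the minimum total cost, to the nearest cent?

$2.44

kale only: max(6.3/1.1, 5/2) = 5.727 servings → $4.58.
tofu only: max(6.3/2.6, 5/2) = 2.5 servings → $2.50.
banana only: max(6.3/0.4, 5/2) = 15.75 servings → $4.72.
kale + tofu with both tight: 0.1333 servings and 2.367 servings → $2.47.
kale + banana with both targets exact would need a negative amount; discard.
tofu + banana with both tight: 2.409 servings and 0.09091 servings → $2.44.
Cheapest feasible corner: $2.44.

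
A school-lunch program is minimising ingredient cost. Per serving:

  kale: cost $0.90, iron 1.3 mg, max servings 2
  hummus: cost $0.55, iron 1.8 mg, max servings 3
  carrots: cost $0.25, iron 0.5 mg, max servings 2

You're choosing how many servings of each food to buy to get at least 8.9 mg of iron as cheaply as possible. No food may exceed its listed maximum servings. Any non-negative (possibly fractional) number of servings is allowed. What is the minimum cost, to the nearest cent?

$3.88

Cost per mg of iron: hummus $0.3056, carrots $0.5000, kale $0.6923.
Take 3 servings of hummus: +5.4 mg iron for $1.65 (total $1.65, still need 3.5 mg).
Take 2 servings of carrots: +1.0 mg iron for $0.50 (total $2.15, still need 2.5 mg).
Take 1.923 servings of kale: +2.5 mg iron for $1.73 (total $3.88, still need 0.0 mg).
Greedy by cheapest-per-mg is optimal for a single linear constraint, so the minimum cost is $3.88.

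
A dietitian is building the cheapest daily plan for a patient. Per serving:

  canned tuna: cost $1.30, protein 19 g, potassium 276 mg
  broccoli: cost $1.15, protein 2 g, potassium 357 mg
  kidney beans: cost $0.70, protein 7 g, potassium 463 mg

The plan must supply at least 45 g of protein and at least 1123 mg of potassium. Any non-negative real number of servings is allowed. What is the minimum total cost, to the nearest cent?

At the optimum either one food covers both requirements or two foods hit both targets exactly; no other combination can be cheaper.
canned tuna only: max(45/19, 1123/276) = 4.069 servings → $5.29.
broccoli only: max(45/2, 1123/357) = 22.5 servings → $25.88.
kidney beans only: max(45/7, 1123/463) = 6.429 servings → $4.50.
canned tuna + broccoli with both tight: 2.218 servings and 1.431 servings → $4.53.
canned tuna + kidney beans with both tight: 1.89 servings and 1.299 servings → $3.37.
broccoli + kidney beans with both targets exact would need a negative amount; discard.
The minimum over all feasible corners is $3.37.

$3.37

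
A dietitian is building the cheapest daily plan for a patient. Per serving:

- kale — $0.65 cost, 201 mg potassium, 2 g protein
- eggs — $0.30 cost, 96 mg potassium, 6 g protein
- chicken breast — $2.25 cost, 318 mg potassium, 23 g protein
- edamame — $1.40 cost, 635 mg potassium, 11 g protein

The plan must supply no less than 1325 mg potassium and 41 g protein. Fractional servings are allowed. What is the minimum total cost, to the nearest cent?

Minimising a linear cost over {potassium ≥ 1325, protein ≥ 41, servings ≥ 0} — the optimum is at a vertex, using one or two foods.
kale only: max(1325/201, 41/2) = 20.5 servings → $13.32.
eggs only: max(1325/96, 41/6) = 13.8 servings → $4.14.
chicken breast only: max(1325/318, 41/23) = 4.167 servings → $9.38.
edamame only: max(1325/635, 41/11) = 3.727 servings → $5.22.
kale + eggs with both tight: 3.959 servings and 5.514 servings → $4.23.
kale + chicken breast with both tight: 4.373 servings and 1.402 servings → $6.00.
kale + edamame: the both-tight solution has a negative serving — not a feasible corner.
eggs + chicken breast: intersection lies outside the first quadrant.
eggs + edamame with both tight: 4.161 servings and 1.458 servings → $3.29.
chicken breast + edamame with both tight: 1.032 servings and 1.57 servings → $4.52.
Cheapest feasible corner: $3.29.

$3.29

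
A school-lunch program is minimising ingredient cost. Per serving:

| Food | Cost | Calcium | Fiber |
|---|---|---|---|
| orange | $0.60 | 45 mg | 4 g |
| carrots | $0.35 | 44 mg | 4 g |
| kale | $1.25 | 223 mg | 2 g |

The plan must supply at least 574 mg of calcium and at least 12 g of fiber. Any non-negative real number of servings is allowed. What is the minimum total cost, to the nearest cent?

Two binding constraints pin down two serving amounts, so the optimal mix uses at most two foods. The candidates are each food alone (scaled to the tighter of calcium/fiber) and each pair with both constraints tight.
orange only: max(574/45, 12/4) = 12.76 servings → $7.65.
carrots only: max(574/44, 12/4) = 13.05 servings → $4.57.
kale only: max(574/223, 12/2) = 6 servings → $7.50.
orange + carrots with both targets exact would need a negative amount; discard.
orange + kale with both tight: 1.905 servings and 2.19 servings → $3.88.
carrots + kale with both tight: 1.9 servings and 2.199 servings → $3.41.
Cheapest feasible corner: $3.41.

$3.41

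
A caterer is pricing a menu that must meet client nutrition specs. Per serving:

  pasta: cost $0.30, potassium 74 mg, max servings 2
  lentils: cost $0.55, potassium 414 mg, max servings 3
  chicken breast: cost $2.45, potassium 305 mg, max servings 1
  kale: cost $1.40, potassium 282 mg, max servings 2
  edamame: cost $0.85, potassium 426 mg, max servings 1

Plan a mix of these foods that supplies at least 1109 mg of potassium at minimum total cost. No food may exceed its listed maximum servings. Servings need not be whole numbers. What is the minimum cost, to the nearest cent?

Cost per mg of potassium: lentils $0.0013, edamame $0.0020, pasta $0.0041, kale $0.0050, chicken breast $0.0080.
Take 2.679 servings of lentils: +1109.0 mg potassium for $1.47 (total $1.47, still need 0.0 mg).
Greedy by cheapest-per-mg is optimal for a single linear constraint, so the minimum cost is $1.47.

$1.47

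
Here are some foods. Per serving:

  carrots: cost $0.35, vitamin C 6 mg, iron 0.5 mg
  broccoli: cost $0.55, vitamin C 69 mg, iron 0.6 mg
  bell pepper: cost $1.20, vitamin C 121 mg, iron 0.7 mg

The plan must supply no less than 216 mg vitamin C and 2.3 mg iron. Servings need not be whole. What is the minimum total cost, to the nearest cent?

Check every corner: each single food scaled to meet both minima, and each pair solved so both constraints bind.
carrots only: max(216/6, 2.3/0.5) = 36 servings → $12.60.
broccoli only: max(216/69, 2.3/0.6) = 3.833 servings → $2.11.
bell pepper only: max(216/121, 2.3/0.7) = 3.286 servings → $3.94.
carrots + broccoli with both tight: 0.9417 servings and 3.049 servings → $2.01.
carrots + bell pepper with both tight: 2.258 servings and 1.673 servings → $2.80.
broccoli + bell pepper with both targets exact would need a negative amount; discard.
So the least-cost plan costs $2.01.

$2.01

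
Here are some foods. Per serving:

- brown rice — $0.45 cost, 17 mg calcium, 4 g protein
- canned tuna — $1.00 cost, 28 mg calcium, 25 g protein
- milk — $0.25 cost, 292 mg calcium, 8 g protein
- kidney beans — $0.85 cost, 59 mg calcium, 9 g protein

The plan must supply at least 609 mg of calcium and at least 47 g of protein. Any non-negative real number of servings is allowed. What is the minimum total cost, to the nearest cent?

Minimising a linear cost over {calcium ≥ 609, protein ≥ 47, servings ≥ 0} — the optimum is at a vertex, using one or two foods.
brown rice only: max(609/17, 47/4) = 35.82 servings → $16.12.
canned tuna only: max(609/28, 47/25) = 21.75 servings → $21.75.
milk only: max(609/292, 47/8) = 5.875 servings → $1.47.
kidney beans only: max(609/59, 47/9) = 10.32 servings → $8.77.
brown rice + canned tuna: the both-tight solution has a negative serving — not a feasible corner.
brown rice + milk with both tight: 8.578 servings and 1.586 servings → $4.26.
brown rice + kidney beans with both targets exact would need a negative amount; discard.
canned tuna + milk with both tight: 1.251 servings and 1.966 servings → $1.74.
canned tuna + kidney beans with both targets exact would need a negative amount; discard.
milk + kidney beans with both tight: 1.256 servings and 4.106 servings → $3.80.
Cheapest feasible corner: $1.47.

$1.47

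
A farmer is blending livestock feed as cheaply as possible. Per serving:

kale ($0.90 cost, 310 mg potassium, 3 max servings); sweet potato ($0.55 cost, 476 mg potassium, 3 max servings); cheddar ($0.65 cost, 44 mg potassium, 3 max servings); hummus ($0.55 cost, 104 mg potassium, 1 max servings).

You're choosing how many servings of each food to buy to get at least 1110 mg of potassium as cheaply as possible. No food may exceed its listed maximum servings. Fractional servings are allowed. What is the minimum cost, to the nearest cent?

Cost per mg of potassium: sweet potato $0.0012, kale $0.0029, hummus $0.0053, cheddar $0.0148.
Take 2.332 servings of sweet potato: +1110.0 mg potassium for $1.28 (total $1.28, still need 0.0 mg).
Filling from the cheapest source first is optimal under one linear minimum: $1.28.

$1.28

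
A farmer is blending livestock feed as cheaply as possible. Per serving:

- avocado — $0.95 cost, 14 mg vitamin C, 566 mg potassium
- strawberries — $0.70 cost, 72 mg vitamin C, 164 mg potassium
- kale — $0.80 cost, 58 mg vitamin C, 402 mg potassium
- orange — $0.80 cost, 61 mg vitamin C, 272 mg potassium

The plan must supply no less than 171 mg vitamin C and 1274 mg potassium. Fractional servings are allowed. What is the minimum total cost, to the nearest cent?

$2.50

avocado only: max(171/14, 1274/566) = 12.21 servings → $11.60.
strawberries only: max(171/72, 1274/164) = 7.768 servings → $5.44.
kale only: max(171/58, 1274/402) = 3.169 servings → $2.54.
orange only: max(171/61, 1274/272) = 4.684 servings → $3.75.
avocado + strawberries with both tight: 1.656 servings and 2.053 servings → $3.01.
avocado + kale with both tight: 0.1893 servings and 2.903 servings → $2.50.
avocado + orange with both tight: 1.016 servings and 2.57 servings → $3.02.
strawberries + kale with both targets exact would need a negative amount; discard.
strawberries + orange with both targets exact would need a negative amount; discard.
kale + orange: the both-tight solution has a negative serving — not a feasible corner.
Cheapest feasible corner: $2.50.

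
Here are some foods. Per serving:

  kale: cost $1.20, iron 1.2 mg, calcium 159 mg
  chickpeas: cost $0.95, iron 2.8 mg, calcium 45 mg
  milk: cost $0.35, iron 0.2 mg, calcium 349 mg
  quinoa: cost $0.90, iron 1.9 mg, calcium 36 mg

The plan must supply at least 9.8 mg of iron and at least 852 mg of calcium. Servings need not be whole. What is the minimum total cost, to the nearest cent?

$3.89

For a min-cost LP with two ≥-constraints, a basic feasible solution has at most two positive variables.
kale only: max(9.8/1.2, 852/159) = 8.167 servings → $9.80.
chickpeas only: max(9.8/2.8, 852/45) = 18.93 servings → $17.99.
milk only: max(9.8/0.2, 852/349) = 49 servings → $17.15.
quinoa only: max(9.8/1.9, 852/36) = 23.67 servings → $21.30.
kale + chickpeas with both tight: 4.971 servings and 1.37 servings → $7.27.
kale + milk with both targets exact would need a negative amount; discard.
kale + quinoa with both tight: 4.89 servings and 2.07 servings → $7.73.
chickpeas + milk with both tight: 3.357 servings and 2.008 servings → $3.89.
chickpeas + quinoa: the both-tight solution has a negative serving — not a feasible corner.
milk + quinoa with both tight: 1.93 servings and 4.955 servings → $5.13.
So the least-cost plan costs $3.89.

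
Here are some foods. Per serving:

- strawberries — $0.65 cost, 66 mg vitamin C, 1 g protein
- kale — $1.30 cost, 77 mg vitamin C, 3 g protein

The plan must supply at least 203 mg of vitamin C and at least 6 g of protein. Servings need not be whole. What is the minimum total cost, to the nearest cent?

$2.86

strawberries only: max(203/66, 6/1) = 6 servings → $3.90.
kale only: max(203/77, 6/3) = 2.636 servings → $3.43.
strawberries + kale with both tight: 1.215 servings and 1.595 servings → $2.86.
So the least-cost plan costs $2.86.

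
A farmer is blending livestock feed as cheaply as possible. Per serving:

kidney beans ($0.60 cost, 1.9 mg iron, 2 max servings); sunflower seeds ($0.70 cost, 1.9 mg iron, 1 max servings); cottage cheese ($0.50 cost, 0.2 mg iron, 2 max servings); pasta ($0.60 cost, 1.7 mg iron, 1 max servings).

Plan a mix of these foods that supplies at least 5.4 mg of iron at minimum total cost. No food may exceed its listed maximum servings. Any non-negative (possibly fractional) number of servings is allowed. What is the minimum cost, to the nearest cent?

$1.76

Cost per mg of iron: kidney beans $0.3158, pasta $0.3529, sunflower seeds $0.3684, cottage cheese $2.5000.
Take 2 servings of kidney beans: +3.8 mg iron for $1.20 (total $1.20, still need 1.6 mg).
Take 0.9412 servings of pasta: +1.6 mg iron for $0.56 (total $1.76, still need 0.0 mg).
Greedy by cheapest-per-mg is optimal for a single linear constraint, so the minimum cost is $1.76.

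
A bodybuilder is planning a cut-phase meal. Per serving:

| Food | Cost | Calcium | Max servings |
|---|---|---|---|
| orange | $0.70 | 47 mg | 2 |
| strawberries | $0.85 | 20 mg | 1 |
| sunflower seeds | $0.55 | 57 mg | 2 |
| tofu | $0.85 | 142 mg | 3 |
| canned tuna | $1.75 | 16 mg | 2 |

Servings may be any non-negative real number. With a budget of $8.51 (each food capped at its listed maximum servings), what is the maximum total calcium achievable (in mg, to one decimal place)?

Calcium per dollar: tofu 167.1, sunflower seeds 103.6, orange 67.14, strawberries 23.53, canned tuna 9.143.
Take 3 servings of tofu: spends $2.55, +426.0 mg calcium (running total 426.0 mg).
Take 2 servings of sunflower seeds: spends $1.10, +114.0 mg calcium (running total 540.0 mg).
Take 2 servings of orange: spends $1.40, +94.0 mg calcium (running total 634.0 mg).
Take 1 serving of strawberries: spends $0.85, +20.0 mg calcium (running total 654.0 mg).
Take 1.491 servings of canned tuna: spends $2.61, +23.9 mg calcium (running total 677.9 mg).
Filling greedily by calcium-per-dollar is optimal for one linear limit, giving 677.9 mg.

677.9 mg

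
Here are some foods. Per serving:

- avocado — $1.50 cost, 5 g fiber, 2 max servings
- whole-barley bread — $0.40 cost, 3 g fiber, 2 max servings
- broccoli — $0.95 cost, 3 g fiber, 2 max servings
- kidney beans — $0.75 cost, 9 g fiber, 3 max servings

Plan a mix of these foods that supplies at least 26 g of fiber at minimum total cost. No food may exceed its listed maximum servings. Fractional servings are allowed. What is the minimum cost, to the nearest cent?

$2.17

Cost per g of fiber: kidney beans $0.0833, whole-barley bread $0.1333, avocado $0.3000, broccoli $0.3167.
Take 2.889 servings of kidney beans: +26.0 g fiber for $2.17 (total $2.17, still need 0.0 g).
Greedy by cheapest-per-g is optimal for a single linear constraint, so the minimum cost is $2.17.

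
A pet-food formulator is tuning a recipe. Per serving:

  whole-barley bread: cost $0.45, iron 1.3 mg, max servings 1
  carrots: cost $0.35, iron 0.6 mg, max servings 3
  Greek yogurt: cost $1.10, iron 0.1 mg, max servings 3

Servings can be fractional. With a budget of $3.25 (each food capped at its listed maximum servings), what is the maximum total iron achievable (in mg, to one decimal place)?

3.3 mg

Iron per dollar: whole-barley bread 2.889, carrots 1.714, Greek yogurt 0.09091.
Take 1 serving of whole-barley bread: spends $0.45, +1.3 mg iron (running total 1.3 mg).
Take 3 servings of carrots: spends $1.05, +1.8 mg iron (running total 3.1 mg).
Take 1.591 servings of Greek yogurt: spends $1.75, +0.2 mg iron (running total 3.3 mg).
Filling greedily by iron-per-dollar is optimal for one linear limit, giving 3.3 mg.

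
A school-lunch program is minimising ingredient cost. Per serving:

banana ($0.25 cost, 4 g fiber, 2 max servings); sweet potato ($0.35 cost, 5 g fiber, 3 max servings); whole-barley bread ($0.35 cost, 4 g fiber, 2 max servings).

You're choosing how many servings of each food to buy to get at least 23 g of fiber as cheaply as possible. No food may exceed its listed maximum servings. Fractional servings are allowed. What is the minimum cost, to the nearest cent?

$1.55

Cost per g of fiber: banana $0.0625, sweet potato $0.0700, whole-barley bread $0.0875.
Take 2 servings of banana: +8.0 g fiber for $0.50 (total $0.50, still need 15.0 g).
Take 3 servings of sweet potato: +15.0 g fiber for $1.05 (total $1.55, still need 0.0 g).
Filling from the cheapest source first is optimal under one linear minimum: $1.55.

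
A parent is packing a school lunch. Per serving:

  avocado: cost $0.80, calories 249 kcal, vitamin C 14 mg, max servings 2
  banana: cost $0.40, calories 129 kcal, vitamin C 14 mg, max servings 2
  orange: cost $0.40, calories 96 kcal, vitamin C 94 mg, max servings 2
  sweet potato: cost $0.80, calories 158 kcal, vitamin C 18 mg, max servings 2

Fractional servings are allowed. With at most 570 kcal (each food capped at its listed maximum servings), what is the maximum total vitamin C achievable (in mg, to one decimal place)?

230.7 mg

Vitamin C per kcal: orange 0.9792, sweet potato 0.1139, banana 0.1085, avocado 0.05622.
Take 2 servings of orange: uses 192 kcal, +188.0 mg vitamin C (running total 188.0 mg).
Take 2 servings of sweet potato: uses 316 kcal, +36.0 mg vitamin C (running total 224.0 mg).
Take 0.4806 servings of banana: uses 62 kcal, +6.7 mg vitamin C (running total 230.7 mg).
Filling greedily by vitamin C-per-kcal is optimal for one linear limit, giving 230.7 mg.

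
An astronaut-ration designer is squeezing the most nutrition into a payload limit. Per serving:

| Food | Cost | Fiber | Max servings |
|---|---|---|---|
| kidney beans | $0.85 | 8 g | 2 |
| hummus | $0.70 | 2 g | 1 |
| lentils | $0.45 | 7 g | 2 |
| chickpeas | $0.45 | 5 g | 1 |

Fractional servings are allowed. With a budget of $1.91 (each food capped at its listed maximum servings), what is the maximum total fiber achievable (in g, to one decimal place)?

24.3 g

Fiber per dollar: lentils 15.56, chickpeas 11.11, kidney beans 9.412, hummus 2.857.
Take 2 servings of lentils: spends $0.90, +14.0 g fiber (running total 14.0 g).
Take 1 serving of chickpeas: spends $0.45, +5.0 g fiber (running total 19.0 g).
Take 0.6588 servings of kidney beans: spends $0.56, +5.3 g fiber (running total 24.3 g).
Filling greedily by fiber-per-dollar is optimal for one linear limit, giving 24.3 g.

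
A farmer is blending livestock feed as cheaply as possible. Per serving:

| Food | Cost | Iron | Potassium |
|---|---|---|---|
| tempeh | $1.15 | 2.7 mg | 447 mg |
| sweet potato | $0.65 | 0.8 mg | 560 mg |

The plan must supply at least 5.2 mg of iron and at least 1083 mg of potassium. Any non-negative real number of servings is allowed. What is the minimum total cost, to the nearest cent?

Compare the cost at each extreme point of the feasible region.
tempeh only: max(5.2/2.7, 1083/447) = 2.423 servings → $2.79.
sweet potato only: max(5.2/0.8, 1083/560) = 6.5 servings → $4.22.
tempeh + sweet potato with both tight: 1.772 servings and 0.5195 servings → $2.38.
Cheapest feasible corner: $2.38.

$2.38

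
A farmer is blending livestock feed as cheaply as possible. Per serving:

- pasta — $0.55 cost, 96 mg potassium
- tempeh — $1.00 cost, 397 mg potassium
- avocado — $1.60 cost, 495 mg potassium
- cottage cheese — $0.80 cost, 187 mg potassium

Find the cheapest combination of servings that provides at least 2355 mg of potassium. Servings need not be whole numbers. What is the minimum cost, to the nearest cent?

$5.93

Cost per mg of potassium: tempeh $0.0025, avocado $0.0032, cottage cheese $0.0043, pasta $0.0057.
With no serving limits, use only tempeh: 2355 mg / 397 mg = 5.932 servings × $1.00 = $5.93.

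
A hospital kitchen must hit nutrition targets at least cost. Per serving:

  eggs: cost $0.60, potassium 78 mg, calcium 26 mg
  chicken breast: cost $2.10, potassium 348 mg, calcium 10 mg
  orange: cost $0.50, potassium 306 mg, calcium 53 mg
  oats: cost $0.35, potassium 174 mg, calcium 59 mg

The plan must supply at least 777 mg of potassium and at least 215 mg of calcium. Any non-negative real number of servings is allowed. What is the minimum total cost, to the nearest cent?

$1.45

At the optimum either one food covers both requirements or two foods hit both targets exactly; no other combination can be cheaper.
eggs only: max(777/78, 215/26) = 9.962 servings → $5.98.
chicken breast only: max(777/348, 215/10) = 21.5 servings → $45.15.
orange only: max(777/306, 215/53) = 4.057 servings → $2.03.
oats only: max(777/174, 215/59) = 4.466 servings → $1.56.
eggs + chicken breast with both tight: 8.11 servings and 0.4151 servings → $5.74.
eggs + orange with both tight: 6.439 servings and 0.898 servings → $4.31.
eggs + oats: the both-tight solution has a negative serving — not a feasible corner.
chicken breast + orange with both targets exact would need a negative amount; discard.
chicken breast + oats with both tight: 0.4488 servings and 3.568 servings → $2.19.
orange + oats with both tight: 0.9548 servings and 2.786 servings → $1.45.
So the least-cost plan costs $1.45.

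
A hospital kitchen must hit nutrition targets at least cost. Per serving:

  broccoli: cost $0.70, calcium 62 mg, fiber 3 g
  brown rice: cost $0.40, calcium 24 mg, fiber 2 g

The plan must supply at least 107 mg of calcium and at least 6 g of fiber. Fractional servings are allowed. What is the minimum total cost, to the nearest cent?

$1.33

Minimising a linear cost over {calcium ≥ 107, fiber ≥ 6, servings ≥ 0} — the optimum is at a vertex, using one or two foods.
broccoli only: max(107/62, 6/3) = 2 servings → $1.40.
brown rice only: max(107/24, 6/2) = 4.458 servings → $1.78.
broccoli + brown rice with both tight: 1.346 servings and 0.9808 servings → $1.33.
The minimum over all feasible corners is $1.33.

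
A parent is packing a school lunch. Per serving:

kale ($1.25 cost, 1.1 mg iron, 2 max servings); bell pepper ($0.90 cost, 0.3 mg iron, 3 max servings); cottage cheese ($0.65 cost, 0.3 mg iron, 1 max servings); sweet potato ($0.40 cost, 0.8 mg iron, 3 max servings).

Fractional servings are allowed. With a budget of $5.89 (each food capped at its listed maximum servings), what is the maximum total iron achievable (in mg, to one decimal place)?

Iron per dollar: sweet potato 2, kale 0.88, cottage cheese 0.4615, bell pepper 0.3333.
Take 3 servings of sweet potato: spends $1.20, +2.4 mg iron (running total 2.4 mg).
Take 2 servings of kale: spends $2.50, +2.2 mg iron (running total 4.6 mg).
Take 1 serving of cottage cheese: spends $0.65, +0.3 mg iron (running total 4.9 mg).
Take 1.711 servings of bell pepper: spends $1.54, +0.5 mg iron (running total 5.4 mg).
Greedy by best ratio exhausts the cost allowance optimally: 5.4 mg.

5.4 mg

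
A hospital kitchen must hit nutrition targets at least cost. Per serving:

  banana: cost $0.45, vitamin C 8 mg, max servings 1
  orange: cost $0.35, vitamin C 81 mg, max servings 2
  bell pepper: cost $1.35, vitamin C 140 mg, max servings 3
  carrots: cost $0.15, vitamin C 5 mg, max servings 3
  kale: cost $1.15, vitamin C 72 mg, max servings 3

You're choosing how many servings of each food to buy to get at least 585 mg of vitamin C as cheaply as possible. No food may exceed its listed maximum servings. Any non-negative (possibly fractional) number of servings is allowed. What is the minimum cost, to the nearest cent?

Cost per mg of vitamin C: orange $0.0043, bell pepper $0.0096, kale $0.0160, carrots $0.0300, banana $0.0563.
Take 2 servings of orange: +162.0 mg vitamin C for $0.70 (total $0.70, still need 423.0 mg).
Take 3 servings of bell pepper: +420.0 mg vitamin C for $4.05 (total $4.75, still need 3.0 mg).
Take 0.04167 servings of kale: +3.0 mg vitamin C for $0.05 (total $4.80, still need 0.0 mg).
Filling from the cheapest source first is optimal under one linear minimum: $4.80.

$4.80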